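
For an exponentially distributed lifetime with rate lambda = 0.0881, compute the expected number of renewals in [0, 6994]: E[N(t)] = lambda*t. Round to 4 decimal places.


lambda = 0.0881
t = 6994
E[N(t)] = lambda * t
E[N(t)] = 0.0881 * 6994
E[N(t)] = 616.1714

616.1714


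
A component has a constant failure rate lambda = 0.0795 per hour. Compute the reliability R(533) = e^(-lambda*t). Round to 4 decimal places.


lambda = 0.0795
t = 533
lambda * t = 42.3735
R(t) = e^(-42.3735)
R(t) = 0.0

0.0


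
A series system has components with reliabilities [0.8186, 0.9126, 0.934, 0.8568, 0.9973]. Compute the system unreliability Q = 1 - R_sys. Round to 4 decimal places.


Components: [0.8186, 0.9126, 0.934, 0.8568, 0.9973]
After component 1: product = 0.8186
After component 2: product = 0.7471
After component 3: product = 0.6977
After component 4: product = 0.5978
After component 5: product = 0.5962
R_sys = 0.5962
Q = 1 - 0.5962 = 0.4038

0.4038


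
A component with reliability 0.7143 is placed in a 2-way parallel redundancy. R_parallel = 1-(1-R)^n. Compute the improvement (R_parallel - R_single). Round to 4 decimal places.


R_single = 0.7143, n = 2
1 - R_single = 0.2857
(1 - R_single)^n = 0.2857^2 = 0.0816
R_parallel = 1 - 0.0816 = 0.9184
Improvement = 0.9184 - 0.7143
Improvement = 0.2041

0.2041


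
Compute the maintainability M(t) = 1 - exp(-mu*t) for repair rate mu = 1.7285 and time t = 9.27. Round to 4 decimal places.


mu = 1.7285, t = 9.27
mu * t = 1.7285 * 9.27 = 16.0232
exp(-16.0232) = 0.0
M(t) = 1 - 0.0
M(t) = 1.0

1.0


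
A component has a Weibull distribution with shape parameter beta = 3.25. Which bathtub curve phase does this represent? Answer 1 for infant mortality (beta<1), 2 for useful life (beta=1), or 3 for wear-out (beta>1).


beta = 3.25
Compare beta to 1:
beta < 1 => infant mortality (phase 1)
beta = 1 => useful life (phase 2)
beta > 1 => wear-out (phase 3)
Since beta = 3.25, this is wear-out (increasing failure rate)
Phase = 3

3


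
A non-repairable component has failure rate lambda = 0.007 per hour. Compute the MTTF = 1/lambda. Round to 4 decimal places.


lambda = 0.007
MTTF = 1 / 0.007
MTTF = 142.8571

142.8571


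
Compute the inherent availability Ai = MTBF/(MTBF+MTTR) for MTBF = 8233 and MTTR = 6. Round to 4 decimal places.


MTBF = 8233
MTTR = 6
MTBF + MTTR = 8239
Ai = 8233 / 8239
Ai = 0.9993

0.9993


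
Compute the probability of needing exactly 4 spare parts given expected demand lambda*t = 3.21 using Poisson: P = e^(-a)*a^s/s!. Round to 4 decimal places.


a = 3.21, s = 4
e^(-a) = e^(-3.21) = 0.0404
a^s = 3.21^4 = 106.1745
s! = 24
P = 0.0404 * 106.1745 / 24
P = 0.1785

0.1785


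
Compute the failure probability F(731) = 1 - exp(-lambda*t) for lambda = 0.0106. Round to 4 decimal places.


lambda = 0.0106, t = 731
lambda * t = 7.7486
exp(-7.7486) = 0.0004
F(t) = 1 - 0.0004
F(t) = 0.9996

0.9996


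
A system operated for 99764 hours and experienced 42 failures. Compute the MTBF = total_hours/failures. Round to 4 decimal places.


total_hours = 99764
failures = 42
MTBF = 99764 / 42
MTBF = 2375.3333

2375.3333


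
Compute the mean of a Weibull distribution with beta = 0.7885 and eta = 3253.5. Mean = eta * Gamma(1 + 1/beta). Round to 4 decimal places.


beta = 0.7885, eta = 3253.5
1/beta = 1.2682
1 + 1/beta = 2.2682
Gamma(2.2682) = 1.145
Mean = 3253.5 * 1.145
Mean = 3725.2477

3725.2477


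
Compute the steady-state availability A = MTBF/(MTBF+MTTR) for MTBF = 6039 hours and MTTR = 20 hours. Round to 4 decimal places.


MTBF = 6039
MTTR = 20
MTBF + MTTR = 6059
A = 6039 / 6059
A = 0.9967

0.9967


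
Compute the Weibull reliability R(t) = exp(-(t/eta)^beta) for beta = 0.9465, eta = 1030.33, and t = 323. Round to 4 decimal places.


beta = 0.9465, eta = 1030.33, t = 323
t/eta = 323 / 1030.33 = 0.3135
(t/eta)^beta = 0.3135^0.9465 = 0.3336
R(t) = exp(-0.3336)
R(t) = 0.7164

0.7164


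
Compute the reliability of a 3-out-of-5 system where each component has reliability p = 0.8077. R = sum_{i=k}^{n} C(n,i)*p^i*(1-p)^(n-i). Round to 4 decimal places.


k = 3, n = 5, p = 0.8077
i=3: C(5,3)=10 * 0.8077^3 * 0.1923^2 = 0.1949
i=4: C(5,4)=5 * 0.8077^4 * 0.1923^1 = 0.4092
i=5: C(5,5)=1 * 0.8077^5 * 0.1923^0 = 0.3438
R = sum of terms = 0.9478

0.9478


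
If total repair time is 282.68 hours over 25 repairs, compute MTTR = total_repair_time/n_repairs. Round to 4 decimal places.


total_repair_time = 282.68
n_repairs = 25
MTTR = 282.68 / 25
MTTR = 11.3072

11.3072


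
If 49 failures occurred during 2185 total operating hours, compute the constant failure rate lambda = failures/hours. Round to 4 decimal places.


failures = 49
total_hours = 2185
lambda = 49 / 2185
lambda = 0.0224

0.0224


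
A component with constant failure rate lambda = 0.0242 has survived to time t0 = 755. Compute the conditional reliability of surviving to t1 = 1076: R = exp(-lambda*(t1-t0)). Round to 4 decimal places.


lambda = 0.0242
t0 = 755, t1 = 1076
t1 - t0 = 321
lambda * (t1-t0) = 0.0242 * 321 = 7.7682
R = exp(-7.7682)
R = 0.0004

0.0004


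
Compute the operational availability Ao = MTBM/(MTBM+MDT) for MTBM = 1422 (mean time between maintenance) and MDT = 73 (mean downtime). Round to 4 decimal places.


MTBM = 1422
MDT = 73
MTBM + MDT = 1495
Ao = 1422 / 1495
Ao = 0.9512

0.9512


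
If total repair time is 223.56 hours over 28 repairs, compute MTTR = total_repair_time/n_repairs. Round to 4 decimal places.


total_repair_time = 223.56
n_repairs = 28
MTTR = 223.56 / 28
MTTR = 7.9843

7.9843


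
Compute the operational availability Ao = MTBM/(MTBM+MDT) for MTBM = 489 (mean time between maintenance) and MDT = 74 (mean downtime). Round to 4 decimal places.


MTBM = 489
MDT = 74
MTBM + MDT = 563
Ao = 489 / 563
Ao = 0.8686

0.8686


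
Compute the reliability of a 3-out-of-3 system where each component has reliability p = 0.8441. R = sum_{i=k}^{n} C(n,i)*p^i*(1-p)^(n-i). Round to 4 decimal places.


k = 3, n = 3, p = 0.8441
i=3: C(3,3)=1 * 0.8441^3 * 0.1559^0 = 0.6014
R = sum of terms = 0.6014

0.6014


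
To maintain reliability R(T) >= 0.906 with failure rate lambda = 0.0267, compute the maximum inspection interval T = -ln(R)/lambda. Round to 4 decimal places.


R_target = 0.906
lambda = 0.0267
-ln(0.906) = 0.0987
T = 0.0987 / 0.0267
T = 3.6972

3.6972


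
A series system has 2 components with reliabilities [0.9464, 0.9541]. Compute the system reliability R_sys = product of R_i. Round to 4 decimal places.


Components: [0.9464, 0.9541]
After component 1 (R=0.9464): product = 0.9464
After component 2 (R=0.9541): product = 0.903
R_sys = 0.903

0.903


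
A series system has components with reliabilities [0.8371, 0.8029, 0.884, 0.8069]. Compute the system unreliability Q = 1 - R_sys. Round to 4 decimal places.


Components: [0.8371, 0.8029, 0.884, 0.8069]
After component 1: product = 0.8371
After component 2: product = 0.6721
After component 3: product = 0.5941
After component 4: product = 0.4794
R_sys = 0.4794
Q = 1 - 0.4794 = 0.5206

0.5206


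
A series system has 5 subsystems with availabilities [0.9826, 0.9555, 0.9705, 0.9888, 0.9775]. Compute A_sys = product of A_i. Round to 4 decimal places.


Subsystems: [0.9826, 0.9555, 0.9705, 0.9888, 0.9775]
After subsystem 1 (A=0.9826): product = 0.9826
After subsystem 2 (A=0.9555): product = 0.9389
After subsystem 3 (A=0.9705): product = 0.9112
After subsystem 4 (A=0.9888): product = 0.901
After subsystem 5 (A=0.9775): product = 0.8807
A_sys = 0.8807

0.8807


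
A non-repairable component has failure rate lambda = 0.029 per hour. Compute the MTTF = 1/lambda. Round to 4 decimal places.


lambda = 0.029
MTTF = 1 / 0.029
MTTF = 34.4828

34.4828


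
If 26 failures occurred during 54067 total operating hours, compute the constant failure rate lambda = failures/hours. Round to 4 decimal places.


failures = 26
total_hours = 54067
lambda = 26 / 54067
lambda = 0.0005

0.0005


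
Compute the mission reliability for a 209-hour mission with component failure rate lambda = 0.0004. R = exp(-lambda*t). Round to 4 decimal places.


lambda = 0.0004
mission_time = 209
lambda * t = 0.0004 * 209 = 0.0836
R = exp(-0.0836)
R = 0.9198

0.9198


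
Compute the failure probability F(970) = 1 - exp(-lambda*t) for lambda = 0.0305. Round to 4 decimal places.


lambda = 0.0305, t = 970
lambda * t = 29.585
exp(-29.585) = 0.0
F(t) = 1 - 0.0
F(t) = 1.0

1.0


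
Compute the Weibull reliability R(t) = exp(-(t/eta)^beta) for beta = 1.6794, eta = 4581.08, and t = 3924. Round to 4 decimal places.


beta = 1.6794, eta = 4581.08, t = 3924
t/eta = 3924 / 4581.08 = 0.8566
(t/eta)^beta = 0.8566^1.6794 = 0.771
R(t) = exp(-0.771)
R(t) = 0.4625

0.4625


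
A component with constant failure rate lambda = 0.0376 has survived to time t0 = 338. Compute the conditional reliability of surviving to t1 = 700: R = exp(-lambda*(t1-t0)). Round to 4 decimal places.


lambda = 0.0376
t0 = 338, t1 = 700
t1 - t0 = 362
lambda * (t1-t0) = 0.0376 * 362 = 13.6112
R = exp(-13.6112)
R = 0.0

0.0


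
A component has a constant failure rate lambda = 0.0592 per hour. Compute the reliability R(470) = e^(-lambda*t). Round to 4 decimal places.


lambda = 0.0592
t = 470
lambda * t = 27.824
R(t) = e^(-27.824)
R(t) = 0.0

0.0


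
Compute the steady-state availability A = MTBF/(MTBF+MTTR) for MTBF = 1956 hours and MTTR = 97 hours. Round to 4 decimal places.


MTBF = 1956
MTTR = 97
MTBF + MTTR = 2053
A = 1956 / 2053
A = 0.9528

0.9528


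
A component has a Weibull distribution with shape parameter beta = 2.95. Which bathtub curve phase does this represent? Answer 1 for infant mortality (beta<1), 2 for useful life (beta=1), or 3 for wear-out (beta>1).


beta = 2.95
Compare beta to 1:
beta < 1 => infant mortality (phase 1)
beta = 1 => useful life (phase 2)
beta > 1 => wear-out (phase 3)
Since beta = 2.95, this is wear-out (increasing failure rate)
Phase = 3

3


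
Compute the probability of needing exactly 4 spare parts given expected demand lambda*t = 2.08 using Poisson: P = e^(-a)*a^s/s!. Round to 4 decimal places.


a = 2.08, s = 4
e^(-a) = e^(-2.08) = 0.1249
a^s = 2.08^4 = 18.7177
s! = 24
P = 0.1249 * 18.7177 / 24
P = 0.0974

0.0974


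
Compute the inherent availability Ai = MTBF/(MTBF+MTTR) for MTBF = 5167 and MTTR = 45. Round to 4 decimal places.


MTBF = 5167
MTTR = 45
MTBF + MTTR = 5212
Ai = 5167 / 5212
Ai = 0.9914

0.9914


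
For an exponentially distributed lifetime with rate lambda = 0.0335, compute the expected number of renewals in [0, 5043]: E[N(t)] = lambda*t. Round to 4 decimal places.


lambda = 0.0335
t = 5043
E[N(t)] = lambda * t
E[N(t)] = 0.0335 * 5043
E[N(t)] = 168.9405

168.9405


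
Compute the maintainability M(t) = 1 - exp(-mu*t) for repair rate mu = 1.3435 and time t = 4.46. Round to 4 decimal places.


mu = 1.3435, t = 4.46
mu * t = 1.3435 * 4.46 = 5.992
exp(-5.992) = 0.0025
M(t) = 1 - 0.0025
M(t) = 0.9975

0.9975


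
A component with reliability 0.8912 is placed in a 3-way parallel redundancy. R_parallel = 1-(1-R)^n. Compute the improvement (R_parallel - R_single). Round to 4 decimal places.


R_single = 0.8912, n = 3
1 - R_single = 0.1088
(1 - R_single)^n = 0.1088^3 = 0.0013
R_parallel = 1 - 0.0013 = 0.9987
Improvement = 0.9987 - 0.8912
Improvement = 0.1075

0.1075


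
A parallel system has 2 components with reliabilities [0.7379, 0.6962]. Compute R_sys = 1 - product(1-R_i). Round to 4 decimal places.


Components: [0.7379, 0.6962]
(1 - 0.7379) = 0.2621, running product = 0.2621
(1 - 0.6962) = 0.3038, running product = 0.0796
Product of (1-R_i) = 0.0796
R_sys = 1 - 0.0796 = 0.9204

0.9204


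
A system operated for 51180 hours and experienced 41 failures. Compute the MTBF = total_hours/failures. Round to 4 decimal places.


total_hours = 51180
failures = 41
MTBF = 51180 / 41
MTBF = 1248.2927

1248.2927


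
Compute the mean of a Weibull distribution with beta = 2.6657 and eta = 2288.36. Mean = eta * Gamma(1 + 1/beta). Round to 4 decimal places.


beta = 2.6657, eta = 2288.36
1/beta = 0.3751
1 + 1/beta = 1.3751
Gamma(1.3751) = 0.8889
Mean = 2288.36 * 0.8889
Mean = 2034.1301

2034.1301


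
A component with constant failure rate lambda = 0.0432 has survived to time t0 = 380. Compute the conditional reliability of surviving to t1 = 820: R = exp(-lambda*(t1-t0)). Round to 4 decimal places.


lambda = 0.0432
t0 = 380, t1 = 820
t1 - t0 = 440
lambda * (t1-t0) = 0.0432 * 440 = 19.008
R = exp(-19.008)
R = 0.0

0.0


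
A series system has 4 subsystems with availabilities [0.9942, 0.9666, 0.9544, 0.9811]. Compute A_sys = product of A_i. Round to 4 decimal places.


Subsystems: [0.9942, 0.9666, 0.9544, 0.9811]
After subsystem 1 (A=0.9942): product = 0.9942
After subsystem 2 (A=0.9666): product = 0.961
After subsystem 3 (A=0.9544): product = 0.9172
After subsystem 4 (A=0.9811): product = 0.8998
A_sys = 0.8998

0.8998


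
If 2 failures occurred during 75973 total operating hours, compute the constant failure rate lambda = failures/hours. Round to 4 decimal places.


failures = 2
total_hours = 75973
lambda = 2 / 75973
lambda = 0.0

0.0


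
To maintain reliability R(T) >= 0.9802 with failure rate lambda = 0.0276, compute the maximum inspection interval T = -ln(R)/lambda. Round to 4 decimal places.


R_target = 0.9802
lambda = 0.0276
-ln(0.9802) = 0.02
T = 0.02 / 0.0276
T = 0.7246

0.7246


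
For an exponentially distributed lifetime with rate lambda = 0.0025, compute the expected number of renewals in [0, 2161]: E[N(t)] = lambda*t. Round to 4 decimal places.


lambda = 0.0025
t = 2161
E[N(t)] = lambda * t
E[N(t)] = 0.0025 * 2161
E[N(t)] = 5.4025

5.4025


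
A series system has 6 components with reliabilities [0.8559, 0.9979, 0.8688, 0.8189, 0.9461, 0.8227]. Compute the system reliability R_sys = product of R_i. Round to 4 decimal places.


Components: [0.8559, 0.9979, 0.8688, 0.8189, 0.9461, 0.8227]
After component 1 (R=0.8559): product = 0.8559
After component 2 (R=0.9979): product = 0.8541
After component 3 (R=0.8688): product = 0.742
After component 4 (R=0.8189): product = 0.6077
After component 5 (R=0.9461): product = 0.5749
After component 6 (R=0.8227): product = 0.473
R_sys = 0.473

0.473


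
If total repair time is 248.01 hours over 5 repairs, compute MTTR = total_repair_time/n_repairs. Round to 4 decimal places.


total_repair_time = 248.01
n_repairs = 5
MTTR = 248.01 / 5
MTTR = 49.602

49.602


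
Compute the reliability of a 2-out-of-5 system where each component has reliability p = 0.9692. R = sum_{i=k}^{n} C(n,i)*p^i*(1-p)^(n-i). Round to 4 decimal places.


k = 2, n = 5, p = 0.9692
i=2: C(5,2)=10 * 0.9692^2 * 0.0308^3 = 0.0003
i=3: C(5,3)=10 * 0.9692^3 * 0.0308^2 = 0.0086
i=4: C(5,4)=5 * 0.9692^4 * 0.0308^1 = 0.1359
i=5: C(5,5)=1 * 0.9692^5 * 0.0308^0 = 0.8552
R = sum of terms = 1.0

1.0


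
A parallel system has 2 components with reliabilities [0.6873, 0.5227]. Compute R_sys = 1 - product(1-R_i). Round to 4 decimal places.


Components: [0.6873, 0.5227]
(1 - 0.6873) = 0.3127, running product = 0.3127
(1 - 0.5227) = 0.4773, running product = 0.1493
Product of (1-R_i) = 0.1493
R_sys = 1 - 0.1493 = 0.8507

0.8507


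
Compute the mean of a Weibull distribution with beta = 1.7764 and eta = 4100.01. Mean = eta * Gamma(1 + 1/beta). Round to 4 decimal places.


beta = 1.7764, eta = 4100.01
1/beta = 0.5629
1 + 1/beta = 1.5629
Gamma(1.5629) = 0.8899
Mean = 4100.01 * 0.8899
Mean = 3648.5198

3648.5198


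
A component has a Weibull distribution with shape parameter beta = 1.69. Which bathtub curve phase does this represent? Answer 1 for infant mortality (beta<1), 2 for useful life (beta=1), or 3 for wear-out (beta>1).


beta = 1.69
Compare beta to 1:
beta < 1 => infant mortality (phase 1)
beta = 1 => useful life (phase 2)
beta > 1 => wear-out (phase 3)
Since beta = 1.69, this is wear-out (increasing failure rate)
Phase = 3

3


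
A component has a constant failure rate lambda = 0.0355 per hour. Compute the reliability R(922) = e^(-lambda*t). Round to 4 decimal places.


lambda = 0.0355
t = 922
lambda * t = 32.731
R(t) = e^(-32.731)
R(t) = 0.0

0.0


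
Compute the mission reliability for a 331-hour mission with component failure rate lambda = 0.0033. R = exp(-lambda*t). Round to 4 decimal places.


lambda = 0.0033
mission_time = 331
lambda * t = 0.0033 * 331 = 1.0923
R = exp(-1.0923)
R = 0.3354

0.3354


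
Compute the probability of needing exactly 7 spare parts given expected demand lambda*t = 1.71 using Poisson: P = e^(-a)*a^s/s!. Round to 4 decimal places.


a = 1.71, s = 7
e^(-a) = e^(-1.71) = 0.1809
a^s = 1.71^7 = 42.7536
s! = 5040
P = 0.1809 * 42.7536 / 5040
P = 0.0015

0.0015


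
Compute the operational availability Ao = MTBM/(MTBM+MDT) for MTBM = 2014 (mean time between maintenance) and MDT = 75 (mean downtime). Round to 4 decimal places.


MTBM = 2014
MDT = 75
MTBM + MDT = 2089
Ao = 2014 / 2089
Ao = 0.9641

0.9641


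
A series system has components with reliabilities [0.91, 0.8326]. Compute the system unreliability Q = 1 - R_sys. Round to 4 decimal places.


Components: [0.91, 0.8326]
After component 1: product = 0.91
After component 2: product = 0.7577
R_sys = 0.7577
Q = 1 - 0.7577 = 0.2423

0.2423


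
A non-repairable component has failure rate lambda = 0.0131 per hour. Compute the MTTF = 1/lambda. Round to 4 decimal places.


lambda = 0.0131
MTTF = 1 / 0.0131
MTTF = 76.3359

76.3359


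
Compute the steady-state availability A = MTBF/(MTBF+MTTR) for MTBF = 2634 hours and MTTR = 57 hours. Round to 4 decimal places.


MTBF = 2634
MTTR = 57
MTBF + MTTR = 2691
A = 2634 / 2691
A = 0.9788

0.9788


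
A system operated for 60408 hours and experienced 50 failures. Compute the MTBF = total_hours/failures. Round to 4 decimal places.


total_hours = 60408
failures = 50
MTBF = 60408 / 50
MTBF = 1208.16

1208.16


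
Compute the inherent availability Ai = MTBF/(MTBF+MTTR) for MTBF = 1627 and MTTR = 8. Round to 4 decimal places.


MTBF = 1627
MTTR = 8
MTBF + MTTR = 1635
Ai = 1627 / 1635
Ai = 0.9951

0.9951


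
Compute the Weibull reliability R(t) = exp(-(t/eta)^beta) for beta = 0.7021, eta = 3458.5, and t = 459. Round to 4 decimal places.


beta = 0.7021, eta = 3458.5, t = 459
t/eta = 459 / 3458.5 = 0.1327
(t/eta)^beta = 0.1327^0.7021 = 0.2422
R(t) = exp(-0.2422)
R(t) = 0.7849

0.7849


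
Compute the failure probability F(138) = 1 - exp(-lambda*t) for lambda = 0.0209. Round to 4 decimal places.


lambda = 0.0209, t = 138
lambda * t = 2.8842
exp(-2.8842) = 0.0559
F(t) = 1 - 0.0559
F(t) = 0.9441

0.9441


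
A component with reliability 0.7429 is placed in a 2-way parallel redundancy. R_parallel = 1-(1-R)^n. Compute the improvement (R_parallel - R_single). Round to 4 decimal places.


R_single = 0.7429, n = 2
1 - R_single = 0.2571
(1 - R_single)^n = 0.2571^2 = 0.0661
R_parallel = 1 - 0.0661 = 0.9339
Improvement = 0.9339 - 0.7429
Improvement = 0.191

0.191


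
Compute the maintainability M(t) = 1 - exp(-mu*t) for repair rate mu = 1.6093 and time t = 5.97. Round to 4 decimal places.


mu = 1.6093, t = 5.97
mu * t = 1.6093 * 5.97 = 9.6075
exp(-9.6075) = 0.0001
M(t) = 1 - 0.0001
M(t) = 0.9999

0.9999


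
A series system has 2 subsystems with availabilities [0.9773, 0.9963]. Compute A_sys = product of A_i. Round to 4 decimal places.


Subsystems: [0.9773, 0.9963]
After subsystem 1 (A=0.9773): product = 0.9773
After subsystem 2 (A=0.9963): product = 0.9737
A_sys = 0.9737

0.9737


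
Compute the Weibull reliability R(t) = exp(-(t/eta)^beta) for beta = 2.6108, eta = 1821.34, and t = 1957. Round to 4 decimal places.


beta = 2.6108, eta = 1821.34, t = 1957
t/eta = 1957 / 1821.34 = 1.0745
(t/eta)^beta = 1.0745^2.6108 = 1.2063
R(t) = exp(-1.2063)
R(t) = 0.2993

0.2993


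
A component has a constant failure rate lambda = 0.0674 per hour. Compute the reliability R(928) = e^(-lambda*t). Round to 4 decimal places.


lambda = 0.0674
t = 928
lambda * t = 62.5472
R(t) = e^(-62.5472)
R(t) = 0.0

0.0


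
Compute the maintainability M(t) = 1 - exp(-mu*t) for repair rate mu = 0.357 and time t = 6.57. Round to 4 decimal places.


mu = 0.357, t = 6.57
mu * t = 0.357 * 6.57 = 2.3455
exp(-2.3455) = 0.0958
M(t) = 1 - 0.0958
M(t) = 0.9042

0.9042


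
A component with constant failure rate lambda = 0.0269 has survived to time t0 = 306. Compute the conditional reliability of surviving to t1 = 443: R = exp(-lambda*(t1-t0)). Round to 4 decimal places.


lambda = 0.0269
t0 = 306, t1 = 443
t1 - t0 = 137
lambda * (t1-t0) = 0.0269 * 137 = 3.6853
R = exp(-3.6853)
R = 0.0251

0.0251


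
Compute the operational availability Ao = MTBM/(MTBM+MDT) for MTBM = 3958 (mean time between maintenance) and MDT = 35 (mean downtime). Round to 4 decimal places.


MTBM = 3958
MDT = 35
MTBM + MDT = 3993
Ao = 3958 / 3993
Ao = 0.9912

0.9912


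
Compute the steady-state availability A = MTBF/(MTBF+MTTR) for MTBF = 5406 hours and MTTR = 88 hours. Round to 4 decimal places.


MTBF = 5406
MTTR = 88
MTBF + MTTR = 5494
A = 5406 / 5494
A = 0.984

0.984


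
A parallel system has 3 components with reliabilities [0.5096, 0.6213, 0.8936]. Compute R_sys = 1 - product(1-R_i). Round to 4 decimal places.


Components: [0.5096, 0.6213, 0.8936]
(1 - 0.5096) = 0.4904, running product = 0.4904
(1 - 0.6213) = 0.3787, running product = 0.1857
(1 - 0.8936) = 0.1064, running product = 0.0198
Product of (1-R_i) = 0.0198
R_sys = 1 - 0.0198 = 0.9802

0.9802


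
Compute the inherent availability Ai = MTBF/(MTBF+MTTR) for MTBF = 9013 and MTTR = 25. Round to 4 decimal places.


MTBF = 9013
MTTR = 25
MTBF + MTTR = 9038
Ai = 9013 / 9038
Ai = 0.9972

0.9972


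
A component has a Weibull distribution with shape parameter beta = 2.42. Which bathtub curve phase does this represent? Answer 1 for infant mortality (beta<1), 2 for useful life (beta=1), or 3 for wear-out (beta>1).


beta = 2.42
Compare beta to 1:
beta < 1 => infant mortality (phase 1)
beta = 1 => useful life (phase 2)
beta > 1 => wear-out (phase 3)
Since beta = 2.42, this is wear-out (increasing failure rate)
Phase = 3

3


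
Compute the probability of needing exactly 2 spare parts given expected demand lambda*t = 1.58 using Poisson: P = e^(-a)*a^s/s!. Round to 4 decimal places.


a = 1.58, s = 2
e^(-a) = e^(-1.58) = 0.206
a^s = 1.58^2 = 2.4964
s! = 2
P = 0.206 * 2.4964 / 2
P = 0.2571

0.2571


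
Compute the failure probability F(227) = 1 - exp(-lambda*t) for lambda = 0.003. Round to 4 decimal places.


lambda = 0.003, t = 227
lambda * t = 0.681
exp(-0.681) = 0.5061
F(t) = 1 - 0.5061
F(t) = 0.4939

0.4939


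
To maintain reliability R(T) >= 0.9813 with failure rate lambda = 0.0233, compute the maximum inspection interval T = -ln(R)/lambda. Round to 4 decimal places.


R_target = 0.9813
lambda = 0.0233
-ln(0.9813) = 0.0189
T = 0.0189 / 0.0233
T = 0.8102

0.8102


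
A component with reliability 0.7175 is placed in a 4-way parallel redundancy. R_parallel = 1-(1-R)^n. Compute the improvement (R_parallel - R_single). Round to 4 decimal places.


R_single = 0.7175, n = 4
1 - R_single = 0.2825
(1 - R_single)^n = 0.2825^4 = 0.0064
R_parallel = 1 - 0.0064 = 0.9936
Improvement = 0.9936 - 0.7175
Improvement = 0.2761

0.2761


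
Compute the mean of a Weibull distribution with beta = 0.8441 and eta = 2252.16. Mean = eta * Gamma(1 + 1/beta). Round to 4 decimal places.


beta = 0.8441, eta = 2252.16
1/beta = 1.1847
1 + 1/beta = 2.1847
Gamma(2.1847) = 1.0927
Mean = 2252.16 * 1.0927
Mean = 2461.014

2461.014


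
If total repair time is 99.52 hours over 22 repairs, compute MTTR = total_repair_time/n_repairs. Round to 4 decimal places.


total_repair_time = 99.52
n_repairs = 22
MTTR = 99.52 / 22
MTTR = 4.5236

4.5236


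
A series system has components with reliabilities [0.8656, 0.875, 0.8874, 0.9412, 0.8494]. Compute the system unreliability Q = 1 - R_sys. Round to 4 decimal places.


Components: [0.8656, 0.875, 0.8874, 0.9412, 0.8494]
After component 1: product = 0.8656
After component 2: product = 0.7574
After component 3: product = 0.6721
After component 4: product = 0.6326
After component 5: product = 0.5373
R_sys = 0.5373
Q = 1 - 0.5373 = 0.4627

0.4627


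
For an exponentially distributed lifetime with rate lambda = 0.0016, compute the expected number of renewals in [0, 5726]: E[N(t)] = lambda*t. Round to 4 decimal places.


lambda = 0.0016
t = 5726
E[N(t)] = lambda * t
E[N(t)] = 0.0016 * 5726
E[N(t)] = 9.1616

9.1616


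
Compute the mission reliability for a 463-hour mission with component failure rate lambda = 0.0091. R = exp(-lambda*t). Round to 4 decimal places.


lambda = 0.0091
mission_time = 463
lambda * t = 0.0091 * 463 = 4.2133
R = exp(-4.2133)
R = 0.0148

0.0148


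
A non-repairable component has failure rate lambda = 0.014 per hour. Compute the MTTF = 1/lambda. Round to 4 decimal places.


lambda = 0.014
MTTF = 1 / 0.014
MTTF = 71.4286

71.4286


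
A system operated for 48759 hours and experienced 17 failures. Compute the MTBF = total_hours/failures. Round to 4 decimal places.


total_hours = 48759
failures = 17
MTBF = 48759 / 17
MTBF = 2868.1765

2868.1765


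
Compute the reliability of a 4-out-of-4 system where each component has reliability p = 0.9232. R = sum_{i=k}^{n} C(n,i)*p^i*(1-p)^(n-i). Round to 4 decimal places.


k = 4, n = 4, p = 0.9232
i=4: C(4,4)=1 * 0.9232^4 * 0.0768^0 = 0.7264
R = sum of terms = 0.7264

0.7264


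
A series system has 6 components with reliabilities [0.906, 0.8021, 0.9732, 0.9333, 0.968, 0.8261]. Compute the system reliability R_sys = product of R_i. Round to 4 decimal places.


Components: [0.906, 0.8021, 0.9732, 0.9333, 0.968, 0.8261]
After component 1 (R=0.906): product = 0.906
After component 2 (R=0.8021): product = 0.7267
After component 3 (R=0.9732): product = 0.7072
After component 4 (R=0.9333): product = 0.6601
After component 5 (R=0.968): product = 0.6389
After component 6 (R=0.8261): product = 0.5278
R_sys = 0.5278

0.5278


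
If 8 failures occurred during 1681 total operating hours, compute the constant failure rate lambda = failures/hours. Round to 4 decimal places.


failures = 8
total_hours = 1681
lambda = 8 / 1681
lambda = 0.0048

0.0048


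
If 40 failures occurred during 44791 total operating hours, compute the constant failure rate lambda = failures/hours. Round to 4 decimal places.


failures = 40
total_hours = 44791
lambda = 40 / 44791
lambda = 0.0009

0.0009


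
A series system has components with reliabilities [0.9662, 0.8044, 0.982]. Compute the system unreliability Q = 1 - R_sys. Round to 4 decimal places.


Components: [0.9662, 0.8044, 0.982]
After component 1: product = 0.9662
After component 2: product = 0.7772
After component 3: product = 0.7632
R_sys = 0.7632
Q = 1 - 0.7632 = 0.2368

0.2368


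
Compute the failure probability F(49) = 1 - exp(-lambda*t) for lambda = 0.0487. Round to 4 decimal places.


lambda = 0.0487, t = 49
lambda * t = 2.3863
exp(-2.3863) = 0.092
F(t) = 1 - 0.092
F(t) = 0.908

0.908


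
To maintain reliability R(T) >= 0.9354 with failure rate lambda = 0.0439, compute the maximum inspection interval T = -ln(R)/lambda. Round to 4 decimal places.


R_target = 0.9354
lambda = 0.0439
-ln(0.9354) = 0.0668
T = 0.0668 / 0.0439
T = 1.5212

1.5212


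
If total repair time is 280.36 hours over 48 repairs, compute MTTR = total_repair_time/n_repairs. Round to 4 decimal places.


total_repair_time = 280.36
n_repairs = 48
MTTR = 280.36 / 48
MTTR = 5.8408

5.8408


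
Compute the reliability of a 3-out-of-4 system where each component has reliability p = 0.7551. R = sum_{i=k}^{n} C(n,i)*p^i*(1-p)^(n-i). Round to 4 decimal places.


k = 3, n = 4, p = 0.7551
i=3: C(4,3)=4 * 0.7551^3 * 0.2449^1 = 0.4218
i=4: C(4,4)=1 * 0.7551^4 * 0.2449^0 = 0.3251
R = sum of terms = 0.7469

0.7469


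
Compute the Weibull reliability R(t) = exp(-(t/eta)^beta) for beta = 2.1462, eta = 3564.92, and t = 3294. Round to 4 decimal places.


beta = 2.1462, eta = 3564.92, t = 3294
t/eta = 3294 / 3564.92 = 0.924
(t/eta)^beta = 0.924^2.1462 = 0.844
R(t) = exp(-0.844)
R(t) = 0.43

0.43


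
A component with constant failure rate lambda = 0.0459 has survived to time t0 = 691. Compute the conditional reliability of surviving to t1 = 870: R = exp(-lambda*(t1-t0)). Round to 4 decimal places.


lambda = 0.0459
t0 = 691, t1 = 870
t1 - t0 = 179
lambda * (t1-t0) = 0.0459 * 179 = 8.2161
R = exp(-8.2161)
R = 0.0003

0.0003


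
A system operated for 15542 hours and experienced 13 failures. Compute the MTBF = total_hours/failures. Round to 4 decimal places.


total_hours = 15542
failures = 13
MTBF = 15542 / 13
MTBF = 1195.5385

1195.5385


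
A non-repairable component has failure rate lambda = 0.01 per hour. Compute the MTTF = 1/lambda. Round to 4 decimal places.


lambda = 0.01
MTTF = 1 / 0.01
MTTF = 100.0

100.0


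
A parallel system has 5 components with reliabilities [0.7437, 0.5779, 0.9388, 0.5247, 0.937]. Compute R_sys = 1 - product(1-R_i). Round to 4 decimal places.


Components: [0.7437, 0.5779, 0.9388, 0.5247, 0.937]
(1 - 0.7437) = 0.2563, running product = 0.2563
(1 - 0.5779) = 0.4221, running product = 0.1082
(1 - 0.9388) = 0.0612, running product = 0.0066
(1 - 0.5247) = 0.4753, running product = 0.0031
(1 - 0.937) = 0.063, running product = 0.0002
Product of (1-R_i) = 0.0002
R_sys = 1 - 0.0002 = 0.9998

0.9998


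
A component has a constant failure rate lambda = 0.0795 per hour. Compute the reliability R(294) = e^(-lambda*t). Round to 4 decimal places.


lambda = 0.0795
t = 294
lambda * t = 23.373
R(t) = e^(-23.373)
R(t) = 0.0

0.0


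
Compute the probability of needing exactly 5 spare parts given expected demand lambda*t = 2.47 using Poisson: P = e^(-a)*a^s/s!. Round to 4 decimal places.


a = 2.47, s = 5
e^(-a) = e^(-2.47) = 0.0846
a^s = 2.47^5 = 91.9358
s! = 120
P = 0.0846 * 91.9358 / 120
P = 0.0648

0.0648


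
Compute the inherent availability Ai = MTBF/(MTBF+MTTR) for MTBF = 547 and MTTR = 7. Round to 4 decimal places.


MTBF = 547
MTTR = 7
MTBF + MTTR = 554
Ai = 547 / 554
Ai = 0.9874

0.9874


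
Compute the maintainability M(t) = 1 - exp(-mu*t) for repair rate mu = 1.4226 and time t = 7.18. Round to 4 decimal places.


mu = 1.4226, t = 7.18
mu * t = 1.4226 * 7.18 = 10.2143
exp(-10.2143) = 0.0
M(t) = 1 - 0.0
M(t) = 1.0

1.0


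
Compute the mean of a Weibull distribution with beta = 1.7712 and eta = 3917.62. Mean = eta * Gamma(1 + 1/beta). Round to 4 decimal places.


beta = 1.7712, eta = 3917.62
1/beta = 0.5646
1 + 1/beta = 1.5646
Gamma(1.5646) = 0.89
Mean = 3917.62 * 0.89
Mean = 3486.7588

3486.7588


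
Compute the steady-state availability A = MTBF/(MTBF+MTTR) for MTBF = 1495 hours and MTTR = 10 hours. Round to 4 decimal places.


MTBF = 1495
MTTR = 10
MTBF + MTTR = 1505
A = 1495 / 1505
A = 0.9934

0.9934


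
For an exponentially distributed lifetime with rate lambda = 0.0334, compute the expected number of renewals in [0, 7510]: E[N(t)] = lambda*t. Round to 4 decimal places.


lambda = 0.0334
t = 7510
E[N(t)] = lambda * t
E[N(t)] = 0.0334 * 7510
E[N(t)] = 250.834

250.834


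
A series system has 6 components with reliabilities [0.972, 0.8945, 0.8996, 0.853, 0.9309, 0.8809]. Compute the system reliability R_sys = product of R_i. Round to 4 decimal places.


Components: [0.972, 0.8945, 0.8996, 0.853, 0.9309, 0.8809]
After component 1 (R=0.972): product = 0.972
After component 2 (R=0.8945): product = 0.8695
After component 3 (R=0.8996): product = 0.7822
After component 4 (R=0.853): product = 0.6672
After component 5 (R=0.9309): product = 0.6211
After component 6 (R=0.8809): product = 0.5471
R_sys = 0.5471

0.5471


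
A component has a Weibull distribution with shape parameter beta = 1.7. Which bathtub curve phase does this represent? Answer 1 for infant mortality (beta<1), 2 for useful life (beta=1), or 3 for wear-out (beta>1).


beta = 1.7
Compare beta to 1:
beta < 1 => infant mortality (phase 1)
beta = 1 => useful life (phase 2)
beta > 1 => wear-out (phase 3)
Since beta = 1.7, this is wear-out (increasing failure rate)
Phase = 3

3


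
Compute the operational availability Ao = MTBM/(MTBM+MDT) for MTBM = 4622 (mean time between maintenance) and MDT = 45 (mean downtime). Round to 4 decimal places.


MTBM = 4622
MDT = 45
MTBM + MDT = 4667
Ao = 4622 / 4667
Ao = 0.9904

0.9904


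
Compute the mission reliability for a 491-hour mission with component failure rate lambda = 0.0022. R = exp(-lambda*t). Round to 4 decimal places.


lambda = 0.0022
mission_time = 491
lambda * t = 0.0022 * 491 = 1.0802
R = exp(-1.0802)
R = 0.3395

0.3395


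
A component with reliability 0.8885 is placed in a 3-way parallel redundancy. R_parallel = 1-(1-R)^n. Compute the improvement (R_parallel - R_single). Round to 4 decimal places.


R_single = 0.8885, n = 3
1 - R_single = 0.1115
(1 - R_single)^n = 0.1115^3 = 0.0014
R_parallel = 1 - 0.0014 = 0.9986
Improvement = 0.9986 - 0.8885
Improvement = 0.1101

0.1101


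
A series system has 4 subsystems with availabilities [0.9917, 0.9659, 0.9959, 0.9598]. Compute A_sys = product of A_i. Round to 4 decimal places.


Subsystems: [0.9917, 0.9659, 0.9959, 0.9598]
After subsystem 1 (A=0.9917): product = 0.9917
After subsystem 2 (A=0.9659): product = 0.9579
After subsystem 3 (A=0.9959): product = 0.954
After subsystem 4 (A=0.9598): product = 0.9156
A_sys = 0.9156

0.9156


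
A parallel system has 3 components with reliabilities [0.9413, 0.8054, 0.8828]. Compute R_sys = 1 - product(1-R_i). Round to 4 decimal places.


Components: [0.9413, 0.8054, 0.8828]
(1 - 0.9413) = 0.0587, running product = 0.0587
(1 - 0.8054) = 0.1946, running product = 0.0114
(1 - 0.8828) = 0.1172, running product = 0.0013
Product of (1-R_i) = 0.0013
R_sys = 1 - 0.0013 = 0.9987

0.9987


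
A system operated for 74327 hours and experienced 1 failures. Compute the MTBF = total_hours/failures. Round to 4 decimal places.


total_hours = 74327
failures = 1
MTBF = 74327 / 1
MTBF = 74327.0

74327.0


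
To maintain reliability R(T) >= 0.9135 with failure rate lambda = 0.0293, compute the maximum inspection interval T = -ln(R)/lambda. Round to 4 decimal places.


R_target = 0.9135
lambda = 0.0293
-ln(0.9135) = 0.0905
T = 0.0905 / 0.0293
T = 3.0878

3.0878


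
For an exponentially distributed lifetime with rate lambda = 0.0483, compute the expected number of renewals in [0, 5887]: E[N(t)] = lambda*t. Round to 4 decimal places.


lambda = 0.0483
t = 5887
E[N(t)] = lambda * t
E[N(t)] = 0.0483 * 5887
E[N(t)] = 284.3421

284.3421


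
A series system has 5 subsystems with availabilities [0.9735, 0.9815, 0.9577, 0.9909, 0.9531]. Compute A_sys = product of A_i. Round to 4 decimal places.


Subsystems: [0.9735, 0.9815, 0.9577, 0.9909, 0.9531]
After subsystem 1 (A=0.9735): product = 0.9735
After subsystem 2 (A=0.9815): product = 0.9555
After subsystem 3 (A=0.9577): product = 0.9151
After subsystem 4 (A=0.9909): product = 0.9067
After subsystem 5 (A=0.9531): product = 0.8642
A_sys = 0.8642

0.8642


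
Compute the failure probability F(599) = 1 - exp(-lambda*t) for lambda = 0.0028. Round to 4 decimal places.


lambda = 0.0028, t = 599
lambda * t = 1.6772
exp(-1.6772) = 0.1869
F(t) = 1 - 0.1869
F(t) = 0.8131

0.8131


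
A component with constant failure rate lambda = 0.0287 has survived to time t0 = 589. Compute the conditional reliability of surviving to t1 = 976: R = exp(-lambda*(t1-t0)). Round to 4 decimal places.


lambda = 0.0287
t0 = 589, t1 = 976
t1 - t0 = 387
lambda * (t1-t0) = 0.0287 * 387 = 11.1069
R = exp(-11.1069)
R = 0.0

0.0


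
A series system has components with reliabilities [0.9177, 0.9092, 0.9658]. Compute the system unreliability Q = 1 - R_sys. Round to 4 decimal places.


Components: [0.9177, 0.9092, 0.9658]
After component 1: product = 0.9177
After component 2: product = 0.8344
After component 3: product = 0.8058
R_sys = 0.8058
Q = 1 - 0.8058 = 0.1942

0.1942


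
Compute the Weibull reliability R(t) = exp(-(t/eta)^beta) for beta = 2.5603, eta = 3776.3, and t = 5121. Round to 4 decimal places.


beta = 2.5603, eta = 3776.3, t = 5121
t/eta = 5121 / 3776.3 = 1.3561
(t/eta)^beta = 1.3561^2.5603 = 2.1812
R(t) = exp(-2.1812)
R(t) = 0.1129

0.1129


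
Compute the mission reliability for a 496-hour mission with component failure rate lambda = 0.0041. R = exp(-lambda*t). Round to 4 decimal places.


lambda = 0.0041
mission_time = 496
lambda * t = 0.0041 * 496 = 2.0336
R = exp(-2.0336)
R = 0.1309

0.1309


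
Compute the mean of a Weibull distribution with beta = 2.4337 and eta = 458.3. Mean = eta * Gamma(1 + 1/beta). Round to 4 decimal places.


beta = 2.4337, eta = 458.3
1/beta = 0.4109
1 + 1/beta = 1.4109
Gamma(1.4109) = 0.8867
Mean = 458.3 * 0.8867
Mean = 406.3858

406.3858


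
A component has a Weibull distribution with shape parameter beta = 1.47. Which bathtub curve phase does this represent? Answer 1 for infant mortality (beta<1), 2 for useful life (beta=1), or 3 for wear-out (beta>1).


beta = 1.47
Compare beta to 1:
beta < 1 => infant mortality (phase 1)
beta = 1 => useful life (phase 2)
beta > 1 => wear-out (phase 3)
Since beta = 1.47, this is wear-out (increasing failure rate)
Phase = 3

3


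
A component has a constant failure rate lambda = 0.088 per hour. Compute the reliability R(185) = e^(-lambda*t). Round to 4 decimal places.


lambda = 0.088
t = 185
lambda * t = 16.28
R(t) = e^(-16.28)
R(t) = 0.0

0.0


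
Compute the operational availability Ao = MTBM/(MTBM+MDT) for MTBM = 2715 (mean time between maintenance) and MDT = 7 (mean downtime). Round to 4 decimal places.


MTBM = 2715
MDT = 7
MTBM + MDT = 2722
Ao = 2715 / 2722
Ao = 0.9974

0.9974


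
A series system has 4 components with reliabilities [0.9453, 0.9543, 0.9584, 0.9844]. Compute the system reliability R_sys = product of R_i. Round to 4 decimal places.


Components: [0.9453, 0.9543, 0.9584, 0.9844]
After component 1 (R=0.9453): product = 0.9453
After component 2 (R=0.9543): product = 0.9021
After component 3 (R=0.9584): product = 0.8646
After component 4 (R=0.9844): product = 0.8511
R_sys = 0.8511

0.8511


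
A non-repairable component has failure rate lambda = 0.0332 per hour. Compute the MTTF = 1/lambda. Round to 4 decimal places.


lambda = 0.0332
MTTF = 1 / 0.0332
MTTF = 30.1205

30.1205


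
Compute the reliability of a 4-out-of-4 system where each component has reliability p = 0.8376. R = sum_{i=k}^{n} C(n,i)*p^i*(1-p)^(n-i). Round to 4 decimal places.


k = 4, n = 4, p = 0.8376
i=4: C(4,4)=1 * 0.8376^4 * 0.1624^0 = 0.4922
R = sum of terms = 0.4922

0.4922


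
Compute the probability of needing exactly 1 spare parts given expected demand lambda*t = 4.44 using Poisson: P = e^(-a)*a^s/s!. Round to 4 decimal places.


a = 4.44, s = 1
e^(-a) = e^(-4.44) = 0.0118
a^s = 4.44^1 = 4.44
s! = 1
P = 0.0118 * 4.44 / 1
P = 0.0524

0.0524


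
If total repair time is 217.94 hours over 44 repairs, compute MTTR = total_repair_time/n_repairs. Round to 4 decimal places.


total_repair_time = 217.94
n_repairs = 44
MTTR = 217.94 / 44
MTTR = 4.9532

4.9532


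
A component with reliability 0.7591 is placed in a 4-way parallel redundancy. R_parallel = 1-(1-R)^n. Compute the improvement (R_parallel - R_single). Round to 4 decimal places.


R_single = 0.7591, n = 4
1 - R_single = 0.2409
(1 - R_single)^n = 0.2409^4 = 0.0034
R_parallel = 1 - 0.0034 = 0.9966
Improvement = 0.9966 - 0.7591
Improvement = 0.2375

0.2375


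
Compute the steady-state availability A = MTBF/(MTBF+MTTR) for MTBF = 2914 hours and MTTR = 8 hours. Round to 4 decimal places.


MTBF = 2914
MTTR = 8
MTBF + MTTR = 2922
A = 2914 / 2922
A = 0.9973

0.9973


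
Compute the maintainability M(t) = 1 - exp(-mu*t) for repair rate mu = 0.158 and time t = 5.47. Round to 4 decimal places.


mu = 0.158, t = 5.47
mu * t = 0.158 * 5.47 = 0.8643
exp(-0.8643) = 0.4214
M(t) = 1 - 0.4214
M(t) = 0.5786

0.5786
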